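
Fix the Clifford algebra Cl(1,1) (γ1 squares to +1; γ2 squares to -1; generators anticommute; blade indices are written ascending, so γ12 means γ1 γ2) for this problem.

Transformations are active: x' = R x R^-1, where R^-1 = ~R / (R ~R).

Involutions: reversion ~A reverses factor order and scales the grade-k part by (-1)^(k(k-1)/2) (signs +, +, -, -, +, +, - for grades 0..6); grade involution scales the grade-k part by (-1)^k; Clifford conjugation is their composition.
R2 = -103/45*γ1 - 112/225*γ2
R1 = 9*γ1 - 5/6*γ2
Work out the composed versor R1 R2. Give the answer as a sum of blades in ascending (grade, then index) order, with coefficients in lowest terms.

Distribute over the terms of R1 (each basis-blade product reordered to ascending indices, repeated generators contracted through their squares):
(9*γ1) R2 = -103/5 - 112/25*γ12
(-5/6*γ2) R2 = -56/135 - 103/54*γ12
Summing the partial products and collecting blades:
Answer: -2837/135 - 8623/1350*γ12


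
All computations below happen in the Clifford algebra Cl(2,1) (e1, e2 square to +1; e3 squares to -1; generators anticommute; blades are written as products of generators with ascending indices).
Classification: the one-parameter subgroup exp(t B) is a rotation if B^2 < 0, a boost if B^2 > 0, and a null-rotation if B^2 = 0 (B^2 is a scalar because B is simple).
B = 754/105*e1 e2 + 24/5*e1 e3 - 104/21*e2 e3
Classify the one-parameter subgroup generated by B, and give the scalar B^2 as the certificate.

B^2 term by term: the squares give (754/105)^2*(e1 e2)^2 + (24/5)^2*(e1 e3)^2 + (-104/21)^2*(e2 e3)^2 = 568516/11025*(-1) + 576/25*(+1) + 10816/441*(+1) = -4 (each basis 2-blade squares to minus the product of its generators' squares); cross terms between blades sharing an index anticommute and cancel. So B^2 = -4.
Answer: rotation, certificate B^2 = -4. The class reads off the invariant scalar -4 directly.


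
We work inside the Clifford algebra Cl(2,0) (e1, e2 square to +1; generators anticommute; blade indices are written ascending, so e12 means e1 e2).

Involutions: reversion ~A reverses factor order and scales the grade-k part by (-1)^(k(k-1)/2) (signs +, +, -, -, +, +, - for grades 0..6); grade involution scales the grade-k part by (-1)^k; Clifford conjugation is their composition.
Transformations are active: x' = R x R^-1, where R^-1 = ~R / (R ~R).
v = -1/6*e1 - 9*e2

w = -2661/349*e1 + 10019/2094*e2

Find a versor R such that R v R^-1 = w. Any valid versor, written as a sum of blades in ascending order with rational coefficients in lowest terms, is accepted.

Why this works: both vectors square to 2917/36, so q(v) = q(w) and R = v + w = -16315/2094*e1 - 8827/2094*e2 carries v to w — its own direction survives, the complement (v - w)/2 flips.
Answer: -16315/2094*e1 - 8827/2094*e2


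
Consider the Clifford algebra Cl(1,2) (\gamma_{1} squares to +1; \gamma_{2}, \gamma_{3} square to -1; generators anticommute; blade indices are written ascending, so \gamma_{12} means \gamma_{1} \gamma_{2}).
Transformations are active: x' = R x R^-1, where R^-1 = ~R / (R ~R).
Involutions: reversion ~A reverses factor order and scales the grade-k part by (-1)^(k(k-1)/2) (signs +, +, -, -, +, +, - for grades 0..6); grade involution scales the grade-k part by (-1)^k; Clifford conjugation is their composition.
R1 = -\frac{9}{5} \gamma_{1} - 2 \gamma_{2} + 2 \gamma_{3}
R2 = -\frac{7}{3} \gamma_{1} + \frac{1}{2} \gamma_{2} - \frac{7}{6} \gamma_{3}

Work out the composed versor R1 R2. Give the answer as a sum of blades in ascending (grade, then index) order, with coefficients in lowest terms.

Distribute over the terms of R1 (each basis-blade product reordered to ascending indices, repeated generators contracted through their squares):
(-\frac{9}{5} \gamma_{1}) R2 = \frac{21}{5} - \frac{9}{10} \gamma_{12} + \frac{21}{10} \gamma_{13}
(-2 \gamma_{2}) R2 = 1 - \frac{14}{3} \gamma_{12} + \frac{7}{3} \gamma_{23}
(2 \gamma_{3}) R2 = \frac{7}{3} + \frac{14}{3} \gamma_{13} - \gamma_{23}
Summing the partial products and collecting blades:
Answer: \frac{113}{15} - \frac{167}{30} \gamma_{12} + \frac{203}{30} \gamma_{13} + \frac{4}{3} \gamma_{23}


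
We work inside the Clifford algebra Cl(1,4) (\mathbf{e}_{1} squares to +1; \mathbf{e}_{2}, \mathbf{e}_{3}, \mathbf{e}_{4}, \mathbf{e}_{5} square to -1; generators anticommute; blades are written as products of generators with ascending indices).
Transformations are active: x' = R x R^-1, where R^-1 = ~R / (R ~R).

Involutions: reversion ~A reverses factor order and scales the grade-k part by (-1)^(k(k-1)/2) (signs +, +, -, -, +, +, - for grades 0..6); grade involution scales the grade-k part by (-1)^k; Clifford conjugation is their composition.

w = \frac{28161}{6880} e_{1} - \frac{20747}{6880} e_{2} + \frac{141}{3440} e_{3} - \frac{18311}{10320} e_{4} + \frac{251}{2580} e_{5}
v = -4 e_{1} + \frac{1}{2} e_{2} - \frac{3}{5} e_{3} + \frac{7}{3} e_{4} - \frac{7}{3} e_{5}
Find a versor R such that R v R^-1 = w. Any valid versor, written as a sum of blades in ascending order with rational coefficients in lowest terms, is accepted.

Here q(v) = q(w) = \frac{4051}{900}; the classical choice R = v + w = \frac{641}{6880} e_{1} - \frac{17307}{6880} e_{2} - \frac{1923}{3440} e_{3} + \frac{1923}{3440} e_{4} - \frac{1923}{860} e_{5} then realises v -> w under the sandwich.
Answer: \frac{641}{6880} e_{1} - \frac{17307}{6880} e_{2} - \frac{1923}{3440} e_{3} + \frac{1923}{3440} e_{4} - \frac{1923}{860} e_{5}


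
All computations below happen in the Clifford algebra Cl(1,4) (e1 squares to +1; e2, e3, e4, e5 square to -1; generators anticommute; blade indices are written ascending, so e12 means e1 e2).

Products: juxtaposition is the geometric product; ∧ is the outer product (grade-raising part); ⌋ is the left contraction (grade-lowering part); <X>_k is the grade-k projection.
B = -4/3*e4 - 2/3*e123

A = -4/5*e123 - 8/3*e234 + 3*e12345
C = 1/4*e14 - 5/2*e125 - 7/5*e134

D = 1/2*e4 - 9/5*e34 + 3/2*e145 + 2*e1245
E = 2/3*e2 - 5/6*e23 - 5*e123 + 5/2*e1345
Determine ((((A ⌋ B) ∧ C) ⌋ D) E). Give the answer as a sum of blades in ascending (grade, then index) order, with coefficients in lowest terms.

step 1: -8/15
step 2: -2/15*e14 + 4/3*e125 + 56/75*e134
step 3: 8/3*e4 - 1/5*e5 + 4/15*e25
step 4: 8/45*e5 - 16/9*e24 + 2/15*e25 + 2/9*e35 - 1/2*e134 - 16/3*e135 - 20/9*e234 + 1/6*e235 + 38/3*e1234 - e1235
Answer: 8/45*e5 - 16/9*e24 + 2/15*e25 + 2/9*e35 - 1/2*e134 - 16/3*e135 - 20/9*e234 + 1/6*e235 + 38/3*e1234 - e1235


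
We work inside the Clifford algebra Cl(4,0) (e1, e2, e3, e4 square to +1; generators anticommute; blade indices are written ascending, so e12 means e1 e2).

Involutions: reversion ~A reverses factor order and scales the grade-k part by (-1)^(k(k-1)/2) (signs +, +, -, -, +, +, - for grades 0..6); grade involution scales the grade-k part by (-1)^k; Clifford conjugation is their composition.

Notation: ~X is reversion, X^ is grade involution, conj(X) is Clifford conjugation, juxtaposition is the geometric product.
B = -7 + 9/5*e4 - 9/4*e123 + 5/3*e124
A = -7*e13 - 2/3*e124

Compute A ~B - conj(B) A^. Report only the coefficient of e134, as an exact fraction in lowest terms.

first term: -10/9 - 63/4*e2 - 6/5*e12 + 49*e13 - 3/2*e34 + 14/3*e124 - 63/5*e134 + 35/3*e234
second term: -10/9 + 63/4*e2 - 6/5*e12 + 49*e13 + 3/2*e34 - 14/3*e124 + 63/5*e134 + 35/3*e234
Answer: -126/5


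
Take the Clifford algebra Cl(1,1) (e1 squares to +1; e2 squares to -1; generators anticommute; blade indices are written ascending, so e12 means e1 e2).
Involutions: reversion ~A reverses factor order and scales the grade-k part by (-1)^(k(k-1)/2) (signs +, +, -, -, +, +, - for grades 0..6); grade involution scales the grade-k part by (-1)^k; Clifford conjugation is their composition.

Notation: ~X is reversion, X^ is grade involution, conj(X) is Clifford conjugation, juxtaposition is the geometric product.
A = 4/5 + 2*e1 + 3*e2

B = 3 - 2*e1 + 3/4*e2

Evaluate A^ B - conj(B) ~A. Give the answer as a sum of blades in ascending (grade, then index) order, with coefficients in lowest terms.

first term: 173/20 - 38/5*e1 - 42/5*e2 - 15/2*e12
second term: 173/20 + 38/5*e1 + 42/5*e2 + 15/2*e12
Answer: -76/5*e1 - 84/5*e2 - 15*e12


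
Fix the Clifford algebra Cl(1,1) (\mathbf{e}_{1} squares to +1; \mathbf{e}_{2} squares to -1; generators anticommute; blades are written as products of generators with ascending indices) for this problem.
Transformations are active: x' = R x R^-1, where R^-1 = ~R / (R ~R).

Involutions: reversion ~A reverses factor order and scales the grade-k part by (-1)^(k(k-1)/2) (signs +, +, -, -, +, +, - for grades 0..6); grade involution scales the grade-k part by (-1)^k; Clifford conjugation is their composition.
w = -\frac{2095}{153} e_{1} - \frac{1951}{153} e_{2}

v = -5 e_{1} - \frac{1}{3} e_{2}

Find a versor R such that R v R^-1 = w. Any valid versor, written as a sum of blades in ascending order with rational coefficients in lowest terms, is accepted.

Why this works: both vectors square to \frac{224}{9}, so q(v) = q(w) and R = v + w = -\frac{2860}{153} e_{1} - \frac{2002}{153} e_{2} carries v to w — its own direction survives, the complement (v - w)/2 flips.
Answer: -\frac{2860}{153} e_{1} - \frac{2002}{153} e_{2}


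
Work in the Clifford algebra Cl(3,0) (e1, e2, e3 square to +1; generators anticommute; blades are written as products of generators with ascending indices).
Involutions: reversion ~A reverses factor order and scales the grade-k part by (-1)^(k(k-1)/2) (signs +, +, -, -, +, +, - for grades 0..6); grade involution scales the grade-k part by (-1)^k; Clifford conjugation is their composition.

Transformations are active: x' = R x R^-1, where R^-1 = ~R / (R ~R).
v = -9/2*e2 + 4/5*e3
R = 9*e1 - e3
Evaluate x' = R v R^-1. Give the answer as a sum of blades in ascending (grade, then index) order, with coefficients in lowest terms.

~R = 9*e1 - e3, and R ~R = 82, so R^-1 = ~R / (82).
R v = -4/5 - 81/2*e1 e2 + 36/5*e1 e3 - 9/2*e2 e3
Answer: -36/205*e1 + 9/2*e2 - 32/41*e3


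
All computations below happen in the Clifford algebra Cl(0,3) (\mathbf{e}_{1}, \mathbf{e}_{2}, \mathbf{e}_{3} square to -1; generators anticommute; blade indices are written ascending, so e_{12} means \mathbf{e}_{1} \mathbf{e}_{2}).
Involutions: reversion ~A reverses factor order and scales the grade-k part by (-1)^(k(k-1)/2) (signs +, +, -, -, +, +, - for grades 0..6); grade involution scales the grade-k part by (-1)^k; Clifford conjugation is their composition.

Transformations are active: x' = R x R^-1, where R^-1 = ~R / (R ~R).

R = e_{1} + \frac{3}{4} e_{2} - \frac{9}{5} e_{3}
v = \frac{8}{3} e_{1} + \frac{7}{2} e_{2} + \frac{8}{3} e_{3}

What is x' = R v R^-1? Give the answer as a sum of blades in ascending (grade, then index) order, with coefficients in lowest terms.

~R = e_{1} + \frac{3}{4} e_{2} - \frac{9}{5} e_{3}, and R ~R = -\frac{1921}{400}, so R^-1 = ~R / (-\frac{1921}{400}).
R v = -\frac{59}{120} + \frac{3}{2} e_{12} + \frac{112}{15} e_{13} + \frac{83}{10} e_{23}
Answer: -\frac{14188}{5763} e_{1} - \frac{12857}{3842} e_{2} - \frac{17492}{5763} e_{3}


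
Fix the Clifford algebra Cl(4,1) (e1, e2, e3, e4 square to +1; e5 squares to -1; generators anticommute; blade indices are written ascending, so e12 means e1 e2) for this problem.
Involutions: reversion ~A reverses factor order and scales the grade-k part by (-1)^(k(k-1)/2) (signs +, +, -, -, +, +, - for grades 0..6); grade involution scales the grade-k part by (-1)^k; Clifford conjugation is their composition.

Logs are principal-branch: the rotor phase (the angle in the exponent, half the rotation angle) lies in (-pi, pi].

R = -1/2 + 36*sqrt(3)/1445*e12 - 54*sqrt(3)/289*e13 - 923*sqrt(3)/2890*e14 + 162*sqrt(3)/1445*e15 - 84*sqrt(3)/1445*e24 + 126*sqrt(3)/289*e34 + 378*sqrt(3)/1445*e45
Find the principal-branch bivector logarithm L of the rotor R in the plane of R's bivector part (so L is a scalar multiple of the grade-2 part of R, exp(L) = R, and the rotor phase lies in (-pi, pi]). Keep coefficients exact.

The scalar part of R is -1/2, and that scalar determines the rotor phase on the principal branch; recovering the unit plane as bivector-part over sine of the phase gives L = phase * plane.
Concretely: cos(phase) = -1/2 gives phase = ±2*pi/3, and since phase/sin(phase) is even the sign is immaterial: L = (phase/sin(phase)) * <R>_2 = (4*sqrt(3)*pi/9) * <R>_2.
Answer: 48*pi/1445*e12 - 72*pi/289*e13 - 1846*pi/4335*e14 + 216*pi/1445*e15 - 112*pi/1445*e24 + 168*pi/289*e34 + 504*pi/1445*e45


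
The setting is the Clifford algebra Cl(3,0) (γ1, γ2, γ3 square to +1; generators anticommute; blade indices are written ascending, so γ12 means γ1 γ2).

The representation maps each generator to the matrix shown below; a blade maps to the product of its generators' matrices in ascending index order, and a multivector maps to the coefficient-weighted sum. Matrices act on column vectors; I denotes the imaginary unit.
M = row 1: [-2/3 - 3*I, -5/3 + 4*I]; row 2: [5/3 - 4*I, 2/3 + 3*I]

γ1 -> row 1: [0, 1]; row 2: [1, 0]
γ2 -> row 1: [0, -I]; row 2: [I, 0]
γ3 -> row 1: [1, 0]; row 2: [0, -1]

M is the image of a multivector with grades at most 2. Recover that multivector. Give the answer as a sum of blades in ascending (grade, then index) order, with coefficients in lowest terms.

Method: 1, rho(γ1), rho(γ2), rho(γ3) form a trace-orthogonal basis of the 2x2 complex matrices (tr(X Y) = 2 if X = Y, else 0), so M = m0*1 + m1*rho(γ1) + m2*rho(γ2) + m3*rho(γ3) with m0 = tr(M)/2 = 0, m1 = tr(M rho(γ1))/2 = 0, m2 = tr(M rho(γ2))/2 = -4 - 5*I/3, m3 = tr(M rho(γ3))/2 = -2/3 - 3*I.
Multiplying table entries, the bivector images are rho(γ12) = I*rho(γ3), rho(γ13) = -I*rho(γ2), rho(γ23) = I*rho(γ1); with real blade coefficients the real parts of m0..m3 are the coefficients of 1, γ1, γ2, γ3 and the imaginary parts give the bivectors (γ23: Im m1, γ13: -Im m2, γ12: Im m3).
Answer: -4*γ2 - 2/3*γ3 - 3*γ12 + 5/3*γ13


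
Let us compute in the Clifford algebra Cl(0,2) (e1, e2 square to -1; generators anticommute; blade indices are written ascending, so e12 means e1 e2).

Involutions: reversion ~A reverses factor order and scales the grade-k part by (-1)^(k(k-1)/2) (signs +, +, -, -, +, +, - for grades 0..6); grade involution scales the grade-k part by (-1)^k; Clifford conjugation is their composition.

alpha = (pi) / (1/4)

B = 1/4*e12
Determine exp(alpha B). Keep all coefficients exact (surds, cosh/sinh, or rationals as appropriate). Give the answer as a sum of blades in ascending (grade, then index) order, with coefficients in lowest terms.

B^2 = (1/4)^2*(e12)^2 = 1/16*(-1) = -1/16 (a basis 2-blade squares to minus the product of its generators' squares).
B^2 = -1/16 — B^2 < 0, so the exponential closes trigonometrically: l = 1/4, alpha*l = pi, so exp(alpha B) = cos(pi) + (sin(pi)/(1/4))*B = -1 + (0)*B.
Answer: -1


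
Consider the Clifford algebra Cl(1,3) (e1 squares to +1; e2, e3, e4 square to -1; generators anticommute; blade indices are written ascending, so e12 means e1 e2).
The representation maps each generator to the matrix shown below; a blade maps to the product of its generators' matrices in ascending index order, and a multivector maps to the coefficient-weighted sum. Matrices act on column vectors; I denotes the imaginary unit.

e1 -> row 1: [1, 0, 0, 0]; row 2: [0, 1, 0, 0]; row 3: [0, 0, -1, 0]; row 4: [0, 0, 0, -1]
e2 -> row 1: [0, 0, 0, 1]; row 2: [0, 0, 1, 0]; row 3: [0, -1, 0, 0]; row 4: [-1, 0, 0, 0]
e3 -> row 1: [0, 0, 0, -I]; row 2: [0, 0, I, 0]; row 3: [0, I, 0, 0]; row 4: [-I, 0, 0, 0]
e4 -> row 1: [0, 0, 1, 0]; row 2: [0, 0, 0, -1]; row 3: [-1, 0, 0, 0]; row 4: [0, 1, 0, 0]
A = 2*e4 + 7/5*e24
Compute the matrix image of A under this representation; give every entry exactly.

Bivector images (products of the table entries): rho(e24) = rho(e2)rho(e4) = row 1: [0, 1, 0, 0]; row 2: [-1, 0, 0, 0]; row 3: [0, 0, 0, 1]; row 4: [0, 0, -1, 0].
M = (2)*rho(e4) + (7/5)*rho(e24), summed entrywise:
Answer: row 1: [0, 7/5, 2, 0]; row 2: [-7/5, 0, 0, -2]; row 3: [-2, 0, 0, 7/5]; row 4: [0, 2, -7/5, 0]


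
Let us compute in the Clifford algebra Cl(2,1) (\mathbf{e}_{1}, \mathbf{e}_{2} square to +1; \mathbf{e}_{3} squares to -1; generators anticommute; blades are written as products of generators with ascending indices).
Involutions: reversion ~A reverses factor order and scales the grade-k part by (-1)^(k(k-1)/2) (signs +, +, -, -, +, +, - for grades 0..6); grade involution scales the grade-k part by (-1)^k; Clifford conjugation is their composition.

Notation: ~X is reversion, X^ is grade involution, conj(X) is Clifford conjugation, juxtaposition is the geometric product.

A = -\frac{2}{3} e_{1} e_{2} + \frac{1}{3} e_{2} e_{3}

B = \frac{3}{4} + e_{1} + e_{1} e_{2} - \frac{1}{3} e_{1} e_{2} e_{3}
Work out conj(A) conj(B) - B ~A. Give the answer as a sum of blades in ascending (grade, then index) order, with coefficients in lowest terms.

first term: \frac{2}{3} + \frac{1}{9} e_{1} + \frac{2}{3} e_{2} + \frac{2}{9} e_{3} + \frac{1}{2} e_{1} e_{2} - \frac{1}{3} e_{1} e_{3} - \frac{1}{4} e_{2} e_{3} + \frac{1}{3} e_{1} e_{2} e_{3}
second term: -\frac{2}{3} + \frac{1}{9} e_{1} + \frac{2}{3} e_{2} + \frac{2}{9} e_{3} + \frac{1}{2} e_{1} e_{2} - \frac{1}{3} e_{1} e_{3} - \frac{1}{4} e_{2} e_{3} - \frac{1}{3} e_{1} e_{2} e_{3}
Answer: \frac{4}{3} + \frac{2}{3} e_{1} e_{2} e_{3}


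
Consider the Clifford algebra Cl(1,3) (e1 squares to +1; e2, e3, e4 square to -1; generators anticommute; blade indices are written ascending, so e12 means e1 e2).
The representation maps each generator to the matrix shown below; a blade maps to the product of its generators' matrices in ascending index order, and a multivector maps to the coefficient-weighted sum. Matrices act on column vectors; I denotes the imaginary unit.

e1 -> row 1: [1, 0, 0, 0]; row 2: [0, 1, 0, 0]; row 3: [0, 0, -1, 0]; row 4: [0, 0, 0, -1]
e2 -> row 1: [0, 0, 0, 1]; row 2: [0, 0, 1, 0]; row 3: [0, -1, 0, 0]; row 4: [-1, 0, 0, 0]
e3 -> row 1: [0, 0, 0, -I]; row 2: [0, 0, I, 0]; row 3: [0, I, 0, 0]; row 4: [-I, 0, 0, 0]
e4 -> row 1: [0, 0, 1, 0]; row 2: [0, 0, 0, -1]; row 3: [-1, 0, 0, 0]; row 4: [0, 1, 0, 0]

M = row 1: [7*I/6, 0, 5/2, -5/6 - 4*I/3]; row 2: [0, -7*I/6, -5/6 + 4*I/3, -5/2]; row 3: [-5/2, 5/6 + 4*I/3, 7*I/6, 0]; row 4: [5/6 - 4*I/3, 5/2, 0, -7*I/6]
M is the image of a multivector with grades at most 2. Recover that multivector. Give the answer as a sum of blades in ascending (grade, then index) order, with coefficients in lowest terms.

Method: the blade images are trace-orthogonal — tr(rho(e_A) rho(e_B)^-1) = 4 if A = B and 0 otherwise — and rho(e_A)^-1 = (e_A)^2 * rho(e_A) with (e_A)^2 = +1 or -1, so the coefficient of e_A in the preimage is (e_A)^2 * tr(M rho(e_A))/4.
Nonzero projections over blades of grade <= 2: e2: (e2)^2 = -1, tr(M rho(e2)) = 10/3, coefficient -5/6; e3: (e3)^2 = -1, tr(M rho(e3)) = -16/3, coefficient 4/3; e4: (e4)^2 = -1, tr(M rho(e4)) = -10, coefficient 5/2; e23: (e23)^2 = -1, tr(M rho(e23)) = 14/3, coefficient -7/6. Every other blade of grade <= 2 projects to 0.
Answer: -5/6*e2 + 4/3*e3 + 5/2*e4 - 7/6*e23


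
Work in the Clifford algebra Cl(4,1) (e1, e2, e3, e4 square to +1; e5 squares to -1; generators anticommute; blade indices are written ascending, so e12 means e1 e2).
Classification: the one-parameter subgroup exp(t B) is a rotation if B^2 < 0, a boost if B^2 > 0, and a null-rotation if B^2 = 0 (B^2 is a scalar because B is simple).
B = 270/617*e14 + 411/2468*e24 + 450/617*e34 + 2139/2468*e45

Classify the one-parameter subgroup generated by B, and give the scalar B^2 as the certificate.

B^2 term by term: the squares give (270/617)^2*(e14)^2 + (411/2468)^2*(e24)^2 + (450/617)^2*(e34)^2 + (2139/2468)^2*(e45)^2 = 72900/380689*(-1) + 168921/6091024*(-1) + 202500/380689*(-1) + 4575321/6091024*(+1) = 0 (each basis 2-blade squares to minus the product of its generators' squares); cross terms between blades sharing an index anticommute and cancel. So B^2 = 0.
Answer: null-rotation, certificate B^2 = 0. Check the certificate: B^2 = 0, and that sign is decisive whatever form B takes.


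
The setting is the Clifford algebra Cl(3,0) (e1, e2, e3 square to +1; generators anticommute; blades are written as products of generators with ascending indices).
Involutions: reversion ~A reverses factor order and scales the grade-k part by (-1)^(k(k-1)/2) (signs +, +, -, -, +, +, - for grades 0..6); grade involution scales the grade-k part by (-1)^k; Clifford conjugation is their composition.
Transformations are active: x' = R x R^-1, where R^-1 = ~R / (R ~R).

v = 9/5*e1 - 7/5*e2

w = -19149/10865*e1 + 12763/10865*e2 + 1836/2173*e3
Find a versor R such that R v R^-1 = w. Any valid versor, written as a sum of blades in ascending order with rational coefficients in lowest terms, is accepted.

Since q(v) = q(w) = 26/5, the sum R = v + w = 408/10865*e1 - 2448/10865*e2 + 1836/2173*e3 does the job whenever invertible.
Answer: 408/10865*e1 - 2448/10865*e2 + 1836/2173*e3


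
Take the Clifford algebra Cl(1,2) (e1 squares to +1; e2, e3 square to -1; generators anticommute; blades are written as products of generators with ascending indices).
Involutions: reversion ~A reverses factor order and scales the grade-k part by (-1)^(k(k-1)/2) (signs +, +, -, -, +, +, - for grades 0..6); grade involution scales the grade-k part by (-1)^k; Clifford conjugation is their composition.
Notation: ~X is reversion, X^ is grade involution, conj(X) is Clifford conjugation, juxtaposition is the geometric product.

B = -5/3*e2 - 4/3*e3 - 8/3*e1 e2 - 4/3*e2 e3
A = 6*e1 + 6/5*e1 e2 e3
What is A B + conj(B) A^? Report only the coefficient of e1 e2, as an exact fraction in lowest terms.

first term: 8/5*e1 - 16*e2 - 16/5*e3 - 42/5*e1 e2 - 10*e1 e3 - 8*e1 e2 e3
second term: 8/5*e1 + 16*e2 - 16/5*e3 + 58/5*e1 e2 + 6*e1 e3 - 8*e1 e2 e3
Answer: 16/5


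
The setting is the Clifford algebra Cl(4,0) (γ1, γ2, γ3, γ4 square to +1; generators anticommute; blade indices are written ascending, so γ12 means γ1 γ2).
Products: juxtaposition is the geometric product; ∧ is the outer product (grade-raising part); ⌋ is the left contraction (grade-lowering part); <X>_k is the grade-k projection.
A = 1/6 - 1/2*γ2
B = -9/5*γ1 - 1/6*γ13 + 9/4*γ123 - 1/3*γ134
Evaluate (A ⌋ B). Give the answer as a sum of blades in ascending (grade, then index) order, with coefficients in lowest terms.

step 1: -3/10*γ1 + 79/72*γ13 + 3/8*γ123 - 1/18*γ134
Answer: -3/10*γ1 + 79/72*γ13 + 3/8*γ123 - 1/18*γ134


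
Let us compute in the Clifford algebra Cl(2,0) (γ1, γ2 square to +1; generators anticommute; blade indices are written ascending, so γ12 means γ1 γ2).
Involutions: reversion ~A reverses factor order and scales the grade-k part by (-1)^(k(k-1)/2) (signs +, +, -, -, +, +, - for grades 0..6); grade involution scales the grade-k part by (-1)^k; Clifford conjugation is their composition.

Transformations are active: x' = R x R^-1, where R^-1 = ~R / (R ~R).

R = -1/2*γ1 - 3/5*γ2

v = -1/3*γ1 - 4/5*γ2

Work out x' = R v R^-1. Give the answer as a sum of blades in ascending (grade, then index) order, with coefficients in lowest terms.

~R = -1/2*γ1 - 3/5*γ2, and R ~R = 61/100, so R^-1 = ~R / (61/100).
R v = 97/150 + 1/5*γ12
Answer: -133/183*γ1 - 144/305*γ2


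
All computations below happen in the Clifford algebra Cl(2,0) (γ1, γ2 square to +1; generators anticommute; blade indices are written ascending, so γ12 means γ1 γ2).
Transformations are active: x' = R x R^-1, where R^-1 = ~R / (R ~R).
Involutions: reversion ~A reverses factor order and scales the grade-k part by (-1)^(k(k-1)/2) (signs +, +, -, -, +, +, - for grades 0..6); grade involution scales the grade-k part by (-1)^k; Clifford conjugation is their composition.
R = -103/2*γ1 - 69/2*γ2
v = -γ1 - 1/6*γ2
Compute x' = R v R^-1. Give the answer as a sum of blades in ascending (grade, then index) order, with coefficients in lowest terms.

~R = -103/2*γ1 - 69/2*γ2, and R ~R = 7685/2, so R^-1 = ~R / (7685/2).
R v = 229/4 - 311/12*γ12
Answer: -8217/15370*γ1 - 19859/23055*γ2


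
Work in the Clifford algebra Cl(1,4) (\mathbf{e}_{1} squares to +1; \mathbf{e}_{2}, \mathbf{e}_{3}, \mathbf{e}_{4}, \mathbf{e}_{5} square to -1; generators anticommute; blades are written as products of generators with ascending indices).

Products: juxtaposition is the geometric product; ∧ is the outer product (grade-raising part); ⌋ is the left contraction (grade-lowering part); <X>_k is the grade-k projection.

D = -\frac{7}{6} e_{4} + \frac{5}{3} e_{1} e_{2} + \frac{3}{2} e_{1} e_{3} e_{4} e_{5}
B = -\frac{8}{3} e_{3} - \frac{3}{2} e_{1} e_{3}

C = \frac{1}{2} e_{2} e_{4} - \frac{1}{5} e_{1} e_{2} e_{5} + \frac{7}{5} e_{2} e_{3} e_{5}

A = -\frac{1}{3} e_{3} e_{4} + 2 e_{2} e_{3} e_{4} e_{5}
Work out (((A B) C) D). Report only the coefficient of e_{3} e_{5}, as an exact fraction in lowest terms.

step 1: \frac{8}{9} e_{4} + \frac{1}{2} e_{1} e_{4} + \frac{16}{3} e_{2} e_{4} e_{5} + 3 e_{1} e_{2} e_{4} e_{5}
step 2: \frac{4}{9} e_{2} + \frac{3}{5} e_{4} - \frac{8}{3} e_{5} + \frac{1}{4} e_{1} e_{2} + \frac{16}{15} e_{1} e_{4} - \frac{3}{2} e_{1} e_{5} + \frac{112}{15} e_{3} e_{4} + \frac{21}{5} e_{1} e_{3} e_{4} - \frac{1}{10} e_{2} e_{4} e_{5} - \frac{8}{45} e_{1} e_{2} e_{4} e_{5} + \frac{56}{45} e_{2} e_{3} e_{4} e_{5} + \frac{7}{10} e_{1} e_{2} e_{3} e_{4} e_{5}
step 3: \frac{67}{60} + \frac{268}{135} e_{1} + \frac{21}{20} e_{2} + \frac{392}{45} e_{3} - \frac{63}{10} e_{5} + \frac{28}{15} e_{1} e_{2} + \frac{49}{10} e_{1} e_{3} - \frac{56}{5} e_{1} e_{5} - \frac{4}{15} e_{2} e_{3} + \frac{34}{27} e_{2} e_{4} - \frac{143}{60} e_{2} e_{5} - \frac{9}{4} e_{3} e_{4} - \frac{8}{5} e_{3} e_{5} - \frac{92}{27} e_{4} e_{5} - \frac{3}{20} e_{1} e_{2} e_{3} + \frac{17}{24} e_{1} e_{2} e_{4} - \frac{572}{135} e_{1} e_{2} e_{5} - 4 e_{1} e_{3} e_{4} - \frac{9}{10} e_{1} e_{3} e_{5} - \frac{23}{12} e_{1} e_{4} e_{5} + 7 e_{2} e_{3} e_{4} - \frac{196}{135} e_{2} e_{3} e_{5} + \frac{7}{6} e_{3} e_{4} e_{5} + \frac{112}{9} e_{1} e_{2} e_{3} e_{4} - \frac{49}{60} e_{1} e_{2} e_{3} e_{5} + \frac{56}{27} e_{1} e_{3} e_{4} e_{5} - \frac{3}{8} e_{2} e_{3} e_{4} e_{5} - \frac{2}{3} e_{1} e_{2} e_{3} e_{4} e_{5}
Answer: -\frac{8}{5}


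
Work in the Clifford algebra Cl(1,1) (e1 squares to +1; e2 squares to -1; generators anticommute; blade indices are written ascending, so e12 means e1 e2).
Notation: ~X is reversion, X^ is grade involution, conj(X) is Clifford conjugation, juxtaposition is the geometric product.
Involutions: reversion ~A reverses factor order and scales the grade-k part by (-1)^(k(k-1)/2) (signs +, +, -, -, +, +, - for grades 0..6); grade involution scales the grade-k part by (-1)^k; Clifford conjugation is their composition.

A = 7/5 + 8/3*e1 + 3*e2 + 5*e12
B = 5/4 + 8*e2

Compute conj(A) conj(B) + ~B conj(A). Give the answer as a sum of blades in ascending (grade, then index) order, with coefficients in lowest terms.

first term: -89/4 - 130/3*e1 - 299/20*e2 + 181/12*e12
second term: 103/4 - 130/3*e1 + 149/20*e2 + 181/12*e12
Answer: 7/2 - 260/3*e1 - 15/2*e2 + 181/6*e12


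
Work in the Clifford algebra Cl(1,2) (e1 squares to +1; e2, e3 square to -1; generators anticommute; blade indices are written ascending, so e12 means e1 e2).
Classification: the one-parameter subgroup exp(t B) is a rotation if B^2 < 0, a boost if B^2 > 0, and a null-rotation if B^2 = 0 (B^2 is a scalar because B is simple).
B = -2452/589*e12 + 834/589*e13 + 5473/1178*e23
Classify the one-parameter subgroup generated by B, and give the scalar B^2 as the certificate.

B^2 term by term: the squares give (-2452/589)^2*(e12)^2 + (834/589)^2*(e13)^2 + (5473/1178)^2*(e23)^2 = 6012304/346921*(+1) + 695556/346921*(+1) + 29953729/1387684*(-1) = -9/4 (each basis 2-blade squares to minus the product of its generators' squares); cross terms between blades sharing an index anticommute and cancel. So B^2 = -9/4.
Answer: rotation, certificate B^2 = -9/4. Because -9/4 is invariant under every versor sandwich, the classification follows from its sign alone.


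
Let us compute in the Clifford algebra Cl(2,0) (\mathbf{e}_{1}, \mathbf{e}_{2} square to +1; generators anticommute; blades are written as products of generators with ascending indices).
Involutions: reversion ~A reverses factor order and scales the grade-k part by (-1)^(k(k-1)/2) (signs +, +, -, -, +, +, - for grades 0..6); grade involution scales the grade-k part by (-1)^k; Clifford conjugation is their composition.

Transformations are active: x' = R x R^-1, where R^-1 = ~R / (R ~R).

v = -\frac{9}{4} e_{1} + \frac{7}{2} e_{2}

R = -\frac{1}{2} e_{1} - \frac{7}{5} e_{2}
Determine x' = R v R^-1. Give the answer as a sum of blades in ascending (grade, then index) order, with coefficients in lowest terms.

~R = -\frac{1}{2} e_{1} - \frac{7}{5} e_{2}, and R ~R = \frac{221}{100}, so R^-1 = ~R / (\frac{221}{100}).
R v = -\frac{151}{40} - \frac{49}{10} e_{1} e_{2}
Answer: \frac{3499}{884} e_{1} + \frac{567}{442} e_{2}


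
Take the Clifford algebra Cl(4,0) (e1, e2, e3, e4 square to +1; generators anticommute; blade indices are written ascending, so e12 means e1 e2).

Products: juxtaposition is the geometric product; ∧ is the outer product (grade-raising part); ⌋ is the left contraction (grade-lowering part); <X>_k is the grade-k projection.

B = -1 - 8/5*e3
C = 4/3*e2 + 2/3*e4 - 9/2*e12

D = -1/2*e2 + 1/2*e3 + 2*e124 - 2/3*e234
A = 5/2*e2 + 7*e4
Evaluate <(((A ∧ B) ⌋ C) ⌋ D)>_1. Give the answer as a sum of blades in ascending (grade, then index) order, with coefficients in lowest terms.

step 1: -5/2*e2 - 7*e4 - 4*e23 + 56/5*e34
step 2: -8 - 45/4*e1
step 3: 4*e2 - 4*e3 - 45/2*e24 - 16*e124 + 16/3*e234
step 4: 4*e2 - 4*e3
Answer: 4*e2 - 4*e3


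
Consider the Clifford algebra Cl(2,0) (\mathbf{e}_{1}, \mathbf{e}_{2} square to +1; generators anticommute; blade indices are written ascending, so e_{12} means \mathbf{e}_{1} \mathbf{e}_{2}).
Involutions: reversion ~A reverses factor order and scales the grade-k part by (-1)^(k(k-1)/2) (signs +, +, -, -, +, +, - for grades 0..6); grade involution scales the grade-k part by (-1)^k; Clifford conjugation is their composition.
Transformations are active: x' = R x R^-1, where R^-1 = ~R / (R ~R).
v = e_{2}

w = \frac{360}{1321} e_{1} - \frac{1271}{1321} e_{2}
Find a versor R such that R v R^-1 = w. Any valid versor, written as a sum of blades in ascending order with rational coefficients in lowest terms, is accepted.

A norm check does it: q(v) = q(w) = 1, hence R = v + w = \frac{360}{1321} e_{1} + \frac{50}{1321} e_{2} realises the map — parallel part kept, (v - w)/2 negated, v carried to w.
Answer: \frac{360}{1321} e_{1} + \frac{50}{1321} e_{2}


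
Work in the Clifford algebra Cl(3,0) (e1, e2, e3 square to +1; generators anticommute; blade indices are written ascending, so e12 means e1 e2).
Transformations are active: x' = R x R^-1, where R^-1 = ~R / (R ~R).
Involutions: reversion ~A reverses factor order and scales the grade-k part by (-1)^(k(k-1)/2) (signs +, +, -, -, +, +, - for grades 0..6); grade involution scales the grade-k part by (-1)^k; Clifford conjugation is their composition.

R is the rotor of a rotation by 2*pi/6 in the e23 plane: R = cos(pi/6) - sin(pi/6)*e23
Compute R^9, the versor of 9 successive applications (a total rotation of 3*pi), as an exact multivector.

Half-angle bookkeeping: 9 applications in e23 add up to rotor phase 9*pi/6 = 3*pi/2, so R^9 = cos(3*pi/2) - sin(3*pi/2)*e23.
cos(3*pi/2) = 0 and sin(3*pi/2) = -1, so R^9 = e23. The net rotation is 1*pi (after discarding 1 full turn, each of which contributes a factor -1 to the rotor); the rotor keeps the half-angle phase exactly.
Answer: e23


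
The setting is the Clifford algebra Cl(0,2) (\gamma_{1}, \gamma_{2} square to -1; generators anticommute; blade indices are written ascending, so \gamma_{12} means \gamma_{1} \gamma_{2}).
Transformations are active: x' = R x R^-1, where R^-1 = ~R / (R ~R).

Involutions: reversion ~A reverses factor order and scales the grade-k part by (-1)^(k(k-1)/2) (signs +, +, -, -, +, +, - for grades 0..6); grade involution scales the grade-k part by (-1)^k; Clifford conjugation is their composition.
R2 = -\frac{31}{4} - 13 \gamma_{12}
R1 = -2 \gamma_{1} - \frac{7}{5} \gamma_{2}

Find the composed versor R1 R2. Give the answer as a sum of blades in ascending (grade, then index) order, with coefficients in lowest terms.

Distribute over the terms of R1 (each basis-blade product reordered to ascending indices, repeated generators contracted through their squares):
(-2 \gamma_{1}) R2 = \frac{31}{2} \gamma_{1} - 26 \gamma_{2}
(-\frac{7}{5} \gamma_{2}) R2 = \frac{91}{5} \gamma_{1} + \frac{217}{20} \gamma_{2}
Summing the partial products and collecting blades:
Answer: \frac{337}{10} \gamma_{1} - \frac{303}{20} \gamma_{2}


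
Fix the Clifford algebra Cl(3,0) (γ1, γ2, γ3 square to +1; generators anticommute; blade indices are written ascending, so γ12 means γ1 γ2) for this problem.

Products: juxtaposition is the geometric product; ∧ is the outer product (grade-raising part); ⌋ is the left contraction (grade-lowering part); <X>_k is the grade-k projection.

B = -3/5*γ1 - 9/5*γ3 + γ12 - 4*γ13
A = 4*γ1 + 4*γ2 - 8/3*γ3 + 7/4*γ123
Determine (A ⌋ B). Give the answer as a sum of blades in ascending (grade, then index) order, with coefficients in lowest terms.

step 1: 12/5 - 44/3*γ1 + 4*γ2 - 16*γ3
Answer: 12/5 - 44/3*γ1 + 4*γ2 - 16*γ3


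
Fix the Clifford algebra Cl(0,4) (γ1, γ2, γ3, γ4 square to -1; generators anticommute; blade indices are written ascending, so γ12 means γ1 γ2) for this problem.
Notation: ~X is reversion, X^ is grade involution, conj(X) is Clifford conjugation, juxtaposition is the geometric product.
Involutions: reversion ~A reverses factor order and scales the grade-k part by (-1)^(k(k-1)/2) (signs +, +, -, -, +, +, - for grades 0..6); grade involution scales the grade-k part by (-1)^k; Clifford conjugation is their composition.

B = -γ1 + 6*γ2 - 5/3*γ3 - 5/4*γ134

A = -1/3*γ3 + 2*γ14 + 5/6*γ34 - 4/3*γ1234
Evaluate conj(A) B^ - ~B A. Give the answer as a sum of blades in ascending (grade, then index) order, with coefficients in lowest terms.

first term: -5/9 + 25/24*γ1 + 5/3*γ2 - 5/2*γ3 - 61/18*γ4 - 1/3*γ13 + 5/12*γ14 + 2*γ23 - 128/9*γ124 - 11/2*γ134 + 11/3*γ234
second term: -5/9 - 25/24*γ1 - 5/3*γ2 + 5/2*γ3 + 61/18*γ4 + 1/3*γ13 - 5/12*γ14 - 2*γ23 - 128/9*γ124 - 11/2*γ134 + 11/3*γ234
Answer: 25/12*γ1 + 10/3*γ2 - 5*γ3 - 61/9*γ4 - 2/3*γ13 + 5/6*γ14 + 4*γ23


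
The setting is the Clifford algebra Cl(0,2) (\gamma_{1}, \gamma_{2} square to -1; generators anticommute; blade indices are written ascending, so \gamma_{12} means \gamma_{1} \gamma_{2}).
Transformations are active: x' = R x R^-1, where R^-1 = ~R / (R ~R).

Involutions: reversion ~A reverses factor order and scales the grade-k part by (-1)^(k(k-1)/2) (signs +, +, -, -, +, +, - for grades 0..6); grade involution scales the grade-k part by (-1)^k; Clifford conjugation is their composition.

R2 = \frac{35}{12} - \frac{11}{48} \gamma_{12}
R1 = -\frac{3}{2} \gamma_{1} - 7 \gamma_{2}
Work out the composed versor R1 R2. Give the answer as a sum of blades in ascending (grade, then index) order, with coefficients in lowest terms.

Distribute over the terms of R1 (each basis-blade product reordered to ascending indices, repeated generators contracted through their squares):
(-\frac{3}{2} \gamma_{1}) R2 = -\frac{35}{8} \gamma_{1} - \frac{11}{32} \gamma_{2}
(-7 \gamma_{2}) R2 = \frac{77}{48} \gamma_{1} - \frac{245}{12} \gamma_{2}
Summing the partial products and collecting blades:
Answer: -\frac{133}{48} \gamma_{1} - \frac{1993}{96} \gamma_{2}


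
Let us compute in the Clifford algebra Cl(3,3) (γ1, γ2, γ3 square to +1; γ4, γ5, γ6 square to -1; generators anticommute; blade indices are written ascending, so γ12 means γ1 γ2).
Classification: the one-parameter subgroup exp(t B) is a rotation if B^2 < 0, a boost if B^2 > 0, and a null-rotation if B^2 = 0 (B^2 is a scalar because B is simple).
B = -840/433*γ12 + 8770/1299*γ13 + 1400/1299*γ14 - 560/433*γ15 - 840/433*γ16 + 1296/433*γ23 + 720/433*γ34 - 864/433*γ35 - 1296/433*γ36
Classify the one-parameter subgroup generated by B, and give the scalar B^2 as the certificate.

B^2 term by term: the squares give (-840/433)^2*(γ12)^2 + (8770/1299)^2*(γ13)^2 + (1400/1299)^2*(γ14)^2 + (-560/433)^2*(γ15)^2 + (-840/433)^2*(γ16)^2 + (1296/433)^2*(γ23)^2 + (720/433)^2*(γ34)^2 + (-864/433)^2*(γ35)^2 + (-1296/433)^2*(γ36)^2 = 705600/187489*(-1) + 76912900/1687401*(-1) + 1960000/1687401*(+1) + 313600/187489*(+1) + 705600/187489*(+1) + 1679616/187489*(-1) + 518400/187489*(+1) + 746496/187489*(+1) + 1679616/187489*(+1) = -36 (each basis 2-blade squares to minus the product of its generators' squares); cross terms between blades sharing an index anticommute and cancel; the commuting (index-disjoint) pairs give grade-4 terms 2*c*c'*(blade product), which cancel blade by blade — γ1234: -1209600/187489 + 1209600/187489 = 0; γ1235: 1451520/187489 - 1451520/187489 = 0; γ1236: 2177280/187489 - 2177280/187489 = 0; γ1345: 806400/187489 - 806400/187489 = 0; γ1346: 1209600/187489 - 1209600/187489 = 0; γ1356: -1451520/187489 + 1451520/187489 = 0 — confirming B is simple. So B^2 = -36.
Answer: rotation, certificate B^2 = -36. One invariant decides it: the square -36 survives every conjugation, and its sign is exactly the classification.


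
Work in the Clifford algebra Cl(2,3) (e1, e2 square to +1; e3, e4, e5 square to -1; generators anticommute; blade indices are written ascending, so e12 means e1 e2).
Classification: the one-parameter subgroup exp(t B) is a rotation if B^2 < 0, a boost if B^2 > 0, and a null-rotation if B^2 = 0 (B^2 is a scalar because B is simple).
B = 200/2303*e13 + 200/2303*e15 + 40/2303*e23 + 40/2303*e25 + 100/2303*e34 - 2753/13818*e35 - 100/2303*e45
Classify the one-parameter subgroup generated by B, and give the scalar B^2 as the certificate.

B^2 term by term: the squares give (200/2303)^2*(e13)^2 + (200/2303)^2*(e15)^2 + (40/2303)^2*(e23)^2 + (40/2303)^2*(e25)^2 + (100/2303)^2*(e34)^2 + (-2753/13818)^2*(e35)^2 + (-100/2303)^2*(e45)^2 = 40000/5303809*(+1) + 40000/5303809*(+1) + 1600/5303809*(+1) + 1600/5303809*(+1) + 10000/5303809*(-1) + 7579009/190937124*(-1) + 10000/5303809*(-1) = -1/36 (each basis 2-blade squares to minus the product of its generators' squares); cross terms between blades sharing an index anticommute and cancel; the commuting (index-disjoint) pairs give grade-4 terms 2*c*c'*(blade product), which cancel blade by blade — e1235: -16000/5303809 + 16000/5303809 = 0; e1345: -40000/5303809 + 40000/5303809 = 0; e2345: -8000/5303809 + 8000/5303809 = 0 — confirming B is simple. So B^2 = -1/36.
Answer: rotation, certificate B^2 = -1/36. One invariant decides it: the square -1/36 survives every conjugation, and its sign is exactly the classification.


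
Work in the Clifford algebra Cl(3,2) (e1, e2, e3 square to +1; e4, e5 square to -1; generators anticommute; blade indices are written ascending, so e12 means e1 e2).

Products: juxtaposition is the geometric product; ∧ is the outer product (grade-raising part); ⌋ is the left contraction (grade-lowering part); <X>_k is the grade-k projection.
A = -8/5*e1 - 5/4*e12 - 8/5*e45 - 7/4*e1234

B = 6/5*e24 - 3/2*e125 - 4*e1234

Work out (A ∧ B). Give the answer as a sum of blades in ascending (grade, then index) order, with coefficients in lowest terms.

step 1: -48/25*e124
Answer: -48/25*e124


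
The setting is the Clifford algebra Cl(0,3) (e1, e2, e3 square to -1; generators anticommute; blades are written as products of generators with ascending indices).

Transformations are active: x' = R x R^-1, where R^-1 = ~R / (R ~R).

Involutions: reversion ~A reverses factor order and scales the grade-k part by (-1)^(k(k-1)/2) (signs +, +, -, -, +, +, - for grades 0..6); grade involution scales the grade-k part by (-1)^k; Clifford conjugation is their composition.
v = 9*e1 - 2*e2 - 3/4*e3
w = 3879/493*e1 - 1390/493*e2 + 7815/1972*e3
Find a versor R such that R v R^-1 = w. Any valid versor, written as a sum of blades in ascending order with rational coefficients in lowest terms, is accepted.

Why this works: both vectors square to -1369/16, so q(v) = q(w) and R = v + w = 8316/493*e1 - 2376/493*e2 + 1584/493*e3 carries v to w — its own direction survives, the complement (v - w)/2 flips.
Answer: 8316/493*e1 - 2376/493*e2 + 1584/493*e3
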